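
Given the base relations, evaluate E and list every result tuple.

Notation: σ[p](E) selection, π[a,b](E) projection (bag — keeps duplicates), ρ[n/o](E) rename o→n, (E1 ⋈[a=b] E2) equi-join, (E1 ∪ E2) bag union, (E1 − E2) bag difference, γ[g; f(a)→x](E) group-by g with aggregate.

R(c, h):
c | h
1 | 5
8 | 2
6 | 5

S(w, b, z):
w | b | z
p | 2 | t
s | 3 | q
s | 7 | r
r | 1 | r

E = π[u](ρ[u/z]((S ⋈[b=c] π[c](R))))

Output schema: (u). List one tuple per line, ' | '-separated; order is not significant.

Row counts bottom-up:
  S → 4
  R → 3
  π[c](R) → 3
  (S ⋈[b=c] π[c](R)) → 1
  ρ[u/z]((S ⋈[b=c] π[c](R))) → 1
  π[u](ρ[u/z]((S ⋈[b=c] π[c](R)))) → 1

== RESULT ==
u
r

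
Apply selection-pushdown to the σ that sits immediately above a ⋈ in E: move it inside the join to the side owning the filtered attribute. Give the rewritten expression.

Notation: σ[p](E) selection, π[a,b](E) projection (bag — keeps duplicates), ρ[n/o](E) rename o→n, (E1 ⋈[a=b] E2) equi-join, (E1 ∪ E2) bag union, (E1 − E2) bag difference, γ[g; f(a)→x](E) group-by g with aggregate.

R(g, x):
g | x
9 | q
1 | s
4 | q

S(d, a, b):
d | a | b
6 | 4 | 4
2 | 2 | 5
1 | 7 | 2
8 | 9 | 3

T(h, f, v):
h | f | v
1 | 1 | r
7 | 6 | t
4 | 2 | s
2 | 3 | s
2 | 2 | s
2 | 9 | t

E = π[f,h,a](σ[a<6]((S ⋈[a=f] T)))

σ filters on a, owned by the left side.
E' = π[f,h,a]((σ[a<6](S) ⋈[a=f] T))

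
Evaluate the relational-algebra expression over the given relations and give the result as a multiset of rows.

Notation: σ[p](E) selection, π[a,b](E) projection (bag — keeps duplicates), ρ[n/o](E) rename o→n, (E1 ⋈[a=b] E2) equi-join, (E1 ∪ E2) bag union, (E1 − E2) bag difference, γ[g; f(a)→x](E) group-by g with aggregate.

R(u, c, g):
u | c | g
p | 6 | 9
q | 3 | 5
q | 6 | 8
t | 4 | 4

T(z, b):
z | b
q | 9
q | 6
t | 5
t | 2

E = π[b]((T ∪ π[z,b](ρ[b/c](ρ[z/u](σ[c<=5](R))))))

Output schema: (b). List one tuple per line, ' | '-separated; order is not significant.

Subexpression sizes:
  T → 4
  R → 4
  σ[c<=5](R) → 2
  ρ[z/u](σ[c<=5](R)) → 2
  ρ[b/c](ρ[z/u](σ[c<=5](R))) → 2
  π[z,b](ρ[b/c](ρ[z/u](σ[c<=5](R)))) → 2
  (T ∪ π[z,b](ρ[b/c](ρ[z/u](σ[c<=5](R))))) → 6
  π[b]((T ∪ π[z,b](ρ[b/c](ρ[z/u](σ[c<=5](R)))))) → 6

== RESULT ==
b
2
3
4
5
6
9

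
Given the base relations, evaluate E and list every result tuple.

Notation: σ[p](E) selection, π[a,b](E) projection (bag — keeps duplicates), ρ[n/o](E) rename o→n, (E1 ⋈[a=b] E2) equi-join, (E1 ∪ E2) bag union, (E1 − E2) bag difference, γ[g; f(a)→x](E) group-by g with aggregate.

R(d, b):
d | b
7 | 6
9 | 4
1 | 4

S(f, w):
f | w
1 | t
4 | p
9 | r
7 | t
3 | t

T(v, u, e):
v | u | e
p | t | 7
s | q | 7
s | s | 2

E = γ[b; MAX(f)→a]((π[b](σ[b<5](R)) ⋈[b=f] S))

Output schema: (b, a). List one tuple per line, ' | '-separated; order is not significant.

Subexpression sizes:
  R → 3
  σ[b<5](R) → 2
  π[b](σ[b<5](R)) → 2
  S → 5
  (π[b](σ[b<5](R)) ⋈[b=f] S) → 2
  γ[b; MAX(f)→a]((π[b](σ[b<5](R)) ⋈[b=f] S)) → 1

== RESULT ==
b | a
4 | 4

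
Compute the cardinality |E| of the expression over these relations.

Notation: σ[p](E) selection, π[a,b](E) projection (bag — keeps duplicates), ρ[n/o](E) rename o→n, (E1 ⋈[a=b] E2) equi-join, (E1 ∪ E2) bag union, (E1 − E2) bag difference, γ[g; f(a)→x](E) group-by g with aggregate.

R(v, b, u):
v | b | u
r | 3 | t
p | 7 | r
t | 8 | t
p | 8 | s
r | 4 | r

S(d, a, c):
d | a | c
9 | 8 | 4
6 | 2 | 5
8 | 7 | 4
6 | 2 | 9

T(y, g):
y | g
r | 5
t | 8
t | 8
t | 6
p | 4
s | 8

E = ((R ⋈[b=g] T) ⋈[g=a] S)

Per-node cardinality:
  R → 5
  T → 6
  (R ⋈[b=g] T) → 7
  S → 4
  ((R ⋈[b=g] T) ⋈[g=a] S) → 6

|E| = 6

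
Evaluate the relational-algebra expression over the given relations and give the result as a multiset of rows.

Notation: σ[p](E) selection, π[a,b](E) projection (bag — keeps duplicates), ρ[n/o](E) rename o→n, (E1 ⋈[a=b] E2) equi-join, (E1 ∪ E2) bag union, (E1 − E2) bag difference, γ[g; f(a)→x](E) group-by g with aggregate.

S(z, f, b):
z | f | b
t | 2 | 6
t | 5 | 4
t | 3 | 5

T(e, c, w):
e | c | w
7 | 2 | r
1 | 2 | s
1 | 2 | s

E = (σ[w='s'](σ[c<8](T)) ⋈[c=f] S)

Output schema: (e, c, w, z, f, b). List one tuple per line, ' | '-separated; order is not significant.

Row counts bottom-up:
  T → 3
  σ[c<8](T) → 3
  σ[w='s'](σ[c<8](T)) → 2
  S → 3
  (σ[w='s'](σ[c<8](T)) ⋈[c=f] S) → 2

== RESULT ==
e | c | w | z | f | b
1 | 2 | s | t | 2 | 6
1 | 2 | s | t | 2 | 6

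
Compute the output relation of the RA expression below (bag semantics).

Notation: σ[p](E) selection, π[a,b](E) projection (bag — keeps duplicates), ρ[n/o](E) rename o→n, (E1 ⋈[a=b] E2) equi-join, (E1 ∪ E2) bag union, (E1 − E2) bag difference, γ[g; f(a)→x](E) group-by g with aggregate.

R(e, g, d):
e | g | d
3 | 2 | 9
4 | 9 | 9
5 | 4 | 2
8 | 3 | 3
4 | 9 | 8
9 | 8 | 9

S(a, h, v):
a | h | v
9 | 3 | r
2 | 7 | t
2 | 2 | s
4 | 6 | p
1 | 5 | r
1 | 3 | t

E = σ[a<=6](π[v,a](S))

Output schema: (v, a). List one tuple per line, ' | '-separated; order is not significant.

Stepwise |·|:
  S → 6
  π[v,a](S) → 6
  σ[a<=6](π[v,a](S)) → 5

== RESULT ==
v | a
p | 4
r | 1
s | 2
t | 1
t | 2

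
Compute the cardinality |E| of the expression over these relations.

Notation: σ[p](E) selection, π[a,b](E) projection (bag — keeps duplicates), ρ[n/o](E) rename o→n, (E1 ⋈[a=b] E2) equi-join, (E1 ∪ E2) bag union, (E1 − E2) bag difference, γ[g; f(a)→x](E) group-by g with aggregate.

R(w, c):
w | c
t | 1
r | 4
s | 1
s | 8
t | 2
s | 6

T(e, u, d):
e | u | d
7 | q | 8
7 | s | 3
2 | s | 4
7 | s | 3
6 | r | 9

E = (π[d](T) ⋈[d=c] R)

Subexpression sizes:
  T → 5
  π[d](T) → 5
  R → 6
  (π[d](T) ⋈[d=c] R) → 2

|E| = 2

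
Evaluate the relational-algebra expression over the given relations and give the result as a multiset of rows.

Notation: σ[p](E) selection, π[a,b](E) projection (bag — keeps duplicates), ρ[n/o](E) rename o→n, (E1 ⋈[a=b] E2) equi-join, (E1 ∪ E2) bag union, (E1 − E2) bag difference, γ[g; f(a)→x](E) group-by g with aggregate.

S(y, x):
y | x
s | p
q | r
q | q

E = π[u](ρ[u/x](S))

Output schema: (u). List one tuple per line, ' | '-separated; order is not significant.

Per-node cardinality:
  S → 3
  ρ[u/x](S) → 3
  π[u](ρ[u/x](S)) → 3

== RESULT ==
u
p
q
r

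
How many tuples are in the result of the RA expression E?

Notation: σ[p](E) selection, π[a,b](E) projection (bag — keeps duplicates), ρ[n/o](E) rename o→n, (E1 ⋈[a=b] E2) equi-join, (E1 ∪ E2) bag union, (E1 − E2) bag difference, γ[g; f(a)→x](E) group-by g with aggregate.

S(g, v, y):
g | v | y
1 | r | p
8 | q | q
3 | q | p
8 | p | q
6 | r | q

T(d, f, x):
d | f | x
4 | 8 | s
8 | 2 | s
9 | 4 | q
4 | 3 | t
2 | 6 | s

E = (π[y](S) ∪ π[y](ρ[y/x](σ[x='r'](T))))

Row counts bottom-up:
  S → 5
  π[y](S) → 5
  T → 5
  σ[x='r'](T) → 0
  ρ[y/x](σ[x='r'](T)) → 0
  π[y](ρ[y/x](σ[x='r'](T))) → 0
  (π[y](S) ∪ π[y](ρ[y/x](σ[x='r'](T)))) → 5

|E| = 5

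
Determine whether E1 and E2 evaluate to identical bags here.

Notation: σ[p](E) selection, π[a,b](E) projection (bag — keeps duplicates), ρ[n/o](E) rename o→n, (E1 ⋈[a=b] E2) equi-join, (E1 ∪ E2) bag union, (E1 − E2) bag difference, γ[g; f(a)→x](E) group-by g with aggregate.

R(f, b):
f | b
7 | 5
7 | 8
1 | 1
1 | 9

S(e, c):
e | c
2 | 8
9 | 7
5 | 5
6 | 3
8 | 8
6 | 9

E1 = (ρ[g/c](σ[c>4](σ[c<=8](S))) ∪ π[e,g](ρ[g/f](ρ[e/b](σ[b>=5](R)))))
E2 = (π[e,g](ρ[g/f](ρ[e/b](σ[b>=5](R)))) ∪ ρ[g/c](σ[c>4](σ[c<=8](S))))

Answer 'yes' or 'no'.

E1 subexpression sizes:
  S → 6
  σ[c<=8](S) → 5
  σ[c>4](σ[c<=8](S)) → 4
  ρ[g/c](σ[c>4](σ[c<=8](S))) → 4
  R → 4
  σ[b>=5](R) → 3
  ρ[e/b](σ[b>=5](R)) → 3
  ρ[g/f](ρ[e/b](σ[b>=5](R))) → 3
  π[e,g](ρ[g/f](ρ[e/b](σ[b>=5](R)))) → 3
  (ρ[g/c](σ[c>4](σ[c<=8](S))) ∪ π[e,g](ρ[g/f](ρ[e/b](σ[b>=5](R))))) → 7
E2 subexpression sizes:
  R → 4
  σ[b>=5](R) → 3
  ρ[e/b](σ[b>=5](R)) → 3
  ρ[g/f](ρ[e/b](σ[b>=5](R))) → 3
  π[e,g](ρ[g/f](ρ[e/b](σ[b>=5](R)))) → 3
  S → 6
  σ[c<=8](S) → 5
  σ[c>4](σ[c<=8](S)) → 4
  ρ[g/c](σ[c>4](σ[c<=8](S))) → 4
  (π[e,g](ρ[g/f](ρ[e/b](σ[b>=5](R)))) ∪ ρ[g/c](σ[c>4](σ[c<=8](S)))) → 7

E1 and E2 produce the same multiset:
e | g
2 | 8
5 | 5
5 | 7
8 | 7
8 | 8
9 | 1
9 | 7

yes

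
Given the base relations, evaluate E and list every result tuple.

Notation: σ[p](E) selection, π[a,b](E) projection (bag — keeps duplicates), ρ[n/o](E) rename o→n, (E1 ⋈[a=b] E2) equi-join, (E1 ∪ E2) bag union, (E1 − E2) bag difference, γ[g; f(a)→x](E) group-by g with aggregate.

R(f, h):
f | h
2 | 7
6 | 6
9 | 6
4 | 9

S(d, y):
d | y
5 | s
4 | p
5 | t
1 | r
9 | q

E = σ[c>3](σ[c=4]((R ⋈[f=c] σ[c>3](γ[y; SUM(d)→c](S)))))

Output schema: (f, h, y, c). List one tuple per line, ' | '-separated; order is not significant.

Stepwise |·|:
  R → 4
  S → 5
  γ[y; SUM(d)→c](S) → 5
  σ[c>3](γ[y; SUM(d)→c](S)) → 4
  (R ⋈[f=c] σ[c>3](γ[y; SUM(d)→c](S))) → 2
  σ[c=4]((R ⋈[f=c] σ[c>3](γ[y; SUM(d)→c](S)))) → 1
  σ[c>3](σ[c=4]((R ⋈[f=c] σ[c>3](γ[y; SUM(d)→c](S))))) → 1

== RESULT ==
f | h | y | c
4 | 9 | p | 4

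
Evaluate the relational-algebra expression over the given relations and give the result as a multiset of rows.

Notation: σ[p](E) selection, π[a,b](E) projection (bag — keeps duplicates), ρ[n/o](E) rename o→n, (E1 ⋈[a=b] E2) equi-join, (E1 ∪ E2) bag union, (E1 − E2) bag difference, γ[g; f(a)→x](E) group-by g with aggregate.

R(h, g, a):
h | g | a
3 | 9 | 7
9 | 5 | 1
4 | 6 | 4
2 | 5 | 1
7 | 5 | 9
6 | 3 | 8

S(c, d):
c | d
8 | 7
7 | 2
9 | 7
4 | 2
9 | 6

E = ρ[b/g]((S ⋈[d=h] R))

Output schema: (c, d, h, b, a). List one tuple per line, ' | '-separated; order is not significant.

Row counts bottom-up:
  S → 5
  R → 6
  (S ⋈[d=h] R) → 5
  ρ[b/g]((S ⋈[d=h] R)) → 5

== RESULT ==
c | d | h | b | a
4 | 2 | 2 | 5 | 1
7 | 2 | 2 | 5 | 1
8 | 7 | 7 | 5 | 9
9 | 6 | 6 | 3 | 8
9 | 7 | 7 | 5 | 9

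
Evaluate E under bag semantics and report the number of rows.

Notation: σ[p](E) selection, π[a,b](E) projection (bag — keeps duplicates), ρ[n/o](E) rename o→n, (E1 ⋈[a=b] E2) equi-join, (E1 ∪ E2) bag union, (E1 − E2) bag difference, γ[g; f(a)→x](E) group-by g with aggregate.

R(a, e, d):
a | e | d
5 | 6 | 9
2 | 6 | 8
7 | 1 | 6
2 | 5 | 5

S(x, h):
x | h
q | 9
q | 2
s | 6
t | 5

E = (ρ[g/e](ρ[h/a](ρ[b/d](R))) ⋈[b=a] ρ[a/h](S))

Subexpression sizes:
  R → 4
  ρ[b/d](R) → 4
  ρ[h/a](ρ[b/d](R)) → 4
  ρ[g/e](ρ[h/a](ρ[b/d](R))) → 4
  S → 4
  ρ[a/h](S) → 4
  (ρ[g/e](ρ[h/a](ρ[b/d](R))) ⋈[b=a] ρ[a/h](S)) → 3

|E| = 3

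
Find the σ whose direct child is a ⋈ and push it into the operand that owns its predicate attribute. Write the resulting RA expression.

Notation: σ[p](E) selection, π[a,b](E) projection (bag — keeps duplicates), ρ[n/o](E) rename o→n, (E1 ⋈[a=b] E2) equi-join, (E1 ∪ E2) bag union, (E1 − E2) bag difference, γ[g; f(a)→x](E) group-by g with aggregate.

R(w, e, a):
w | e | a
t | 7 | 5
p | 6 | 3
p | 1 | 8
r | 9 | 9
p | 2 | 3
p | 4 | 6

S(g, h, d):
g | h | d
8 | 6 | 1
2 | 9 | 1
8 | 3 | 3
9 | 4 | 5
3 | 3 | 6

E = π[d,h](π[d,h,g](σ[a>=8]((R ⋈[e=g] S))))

σ filters on a, owned by the left side.
E' = π[d,h](π[d,h,g]((σ[a>=8](R) ⋈[e=g] S)))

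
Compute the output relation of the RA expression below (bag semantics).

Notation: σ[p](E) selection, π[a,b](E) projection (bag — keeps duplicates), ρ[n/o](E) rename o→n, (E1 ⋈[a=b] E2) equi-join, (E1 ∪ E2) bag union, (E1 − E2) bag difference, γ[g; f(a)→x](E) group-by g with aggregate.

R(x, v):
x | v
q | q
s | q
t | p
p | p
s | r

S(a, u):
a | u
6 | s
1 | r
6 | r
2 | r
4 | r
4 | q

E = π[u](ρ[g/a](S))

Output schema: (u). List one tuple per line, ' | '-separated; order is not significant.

Stepwise |·|:
  S → 6
  ρ[g/a](S) → 6
  π[u](ρ[g/a](S)) → 6

== RESULT ==
u
q
r
r
r
r
s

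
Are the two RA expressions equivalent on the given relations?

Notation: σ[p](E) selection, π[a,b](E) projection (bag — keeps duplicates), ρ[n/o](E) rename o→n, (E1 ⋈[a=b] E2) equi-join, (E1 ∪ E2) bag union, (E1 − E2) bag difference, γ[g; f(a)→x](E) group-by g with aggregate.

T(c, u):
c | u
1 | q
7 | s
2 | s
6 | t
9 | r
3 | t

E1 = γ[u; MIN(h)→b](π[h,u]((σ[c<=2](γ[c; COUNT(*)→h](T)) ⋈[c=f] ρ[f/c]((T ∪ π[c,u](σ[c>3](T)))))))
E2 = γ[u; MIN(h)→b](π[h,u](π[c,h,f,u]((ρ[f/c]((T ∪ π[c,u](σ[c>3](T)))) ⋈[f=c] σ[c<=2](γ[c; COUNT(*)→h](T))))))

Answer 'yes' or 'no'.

E1 row counts bottom-up:
  T → 6
  γ[c; COUNT(*)→h](T) → 6
  σ[c<=2](γ[c; COUNT(*)→h](T)) → 2
  T → 6
  T → 6
  σ[c>3](T) → 3
  π[c,u](σ[c>3](T)) → 3
  (T ∪ π[c,u](σ[c>3](T))) → 9
  ρ[f/c]((T ∪ π[c,u](σ[c>3](T)))) → 9
  (σ[c<=2](γ[c; COUNT(*)→h](T)) ⋈[c=f] ρ[f/c]((T ∪ π[c,u](σ[c>3](T))))) → 2
  π[h,u]((σ[c<=2](γ[c; COUNT(*)→h](T)) ⋈[c=f] ρ[f/c]((T ∪ π[c,u](σ[c>3](T)))))) → 2
  γ[u; MIN(h)→b](π[h,u]((σ[c<=2](γ[c; COUNT(*)→h](T)) ⋈[c=f] ρ[f/c]((T ∪ π[c,u](σ[c>3](T))))))) → 2
E2 row counts bottom-up:
  T → 6
  T → 6
  σ[c>3](T) → 3
  π[c,u](σ[c>3](T)) → 3
  (T ∪ π[c,u](σ[c>3](T))) → 9
  ρ[f/c]((T ∪ π[c,u](σ[c>3](T)))) → 9
  T → 6
  γ[c; COUNT(*)→h](T) → 6
  σ[c<=2](γ[c; COUNT(*)→h](T)) → 2
  (ρ[f/c]((T ∪ π[c,u](σ[c>3](T)))) ⋈[f=c] σ[c<=2](γ[c; COUNT(*)→h](T))) → 2
  π[c,h,f,u]((ρ[f/c]((T ∪ π[c,u](σ[c>3](T)))) ⋈[f=c] σ[c<=2](γ[c; COUNT(*)→h](T)))) → 2
  π[h,u](π[c,h,f,u]((ρ[f/c]((T ∪ π[c,u](σ[c>3](T)))) ⋈[f=c] σ[c<=2](γ[c; COUNT(*)→h](T))))) → 2
  γ[u; MIN(h)→b](π[h,u](π[c,h,f,u]((ρ[f/c]((T ∪ π[c,u](σ[c>3](T)))) ⋈[f=c] σ[c<=2](γ[c; COUNT(*)→h](T)))))) → 2

E1 and E2 produce the same multiset:
u | b
q | 1
s | 1

yes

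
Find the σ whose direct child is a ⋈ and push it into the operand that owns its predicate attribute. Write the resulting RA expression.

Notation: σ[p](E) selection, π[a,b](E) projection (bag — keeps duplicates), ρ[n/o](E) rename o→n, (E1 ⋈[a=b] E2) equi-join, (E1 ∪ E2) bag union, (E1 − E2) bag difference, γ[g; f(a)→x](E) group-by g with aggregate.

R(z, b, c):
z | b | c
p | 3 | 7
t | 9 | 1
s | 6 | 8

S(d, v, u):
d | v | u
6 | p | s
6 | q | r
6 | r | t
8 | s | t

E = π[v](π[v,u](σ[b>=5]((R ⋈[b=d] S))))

σ filters on b, owned by the left side.
E' = π[v](π[v,u]((σ[b>=5](R) ⋈[b=d] S)))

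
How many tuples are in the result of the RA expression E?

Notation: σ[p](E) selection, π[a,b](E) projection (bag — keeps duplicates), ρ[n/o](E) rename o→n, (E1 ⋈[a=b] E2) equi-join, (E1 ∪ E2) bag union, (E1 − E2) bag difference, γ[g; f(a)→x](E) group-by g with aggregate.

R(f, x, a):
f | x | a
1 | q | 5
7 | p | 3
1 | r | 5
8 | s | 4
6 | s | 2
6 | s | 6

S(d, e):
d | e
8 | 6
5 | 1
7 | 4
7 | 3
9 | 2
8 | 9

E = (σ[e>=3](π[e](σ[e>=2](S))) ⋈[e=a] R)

Row counts bottom-up:
  S → 6
  σ[e>=2](S) → 5
  π[e](σ[e>=2](S)) → 5
  σ[e>=3](π[e](σ[e>=2](S))) → 4
  R → 6
  (σ[e>=3](π[e](σ[e>=2](S))) ⋈[e=a] R) → 3

|E| = 3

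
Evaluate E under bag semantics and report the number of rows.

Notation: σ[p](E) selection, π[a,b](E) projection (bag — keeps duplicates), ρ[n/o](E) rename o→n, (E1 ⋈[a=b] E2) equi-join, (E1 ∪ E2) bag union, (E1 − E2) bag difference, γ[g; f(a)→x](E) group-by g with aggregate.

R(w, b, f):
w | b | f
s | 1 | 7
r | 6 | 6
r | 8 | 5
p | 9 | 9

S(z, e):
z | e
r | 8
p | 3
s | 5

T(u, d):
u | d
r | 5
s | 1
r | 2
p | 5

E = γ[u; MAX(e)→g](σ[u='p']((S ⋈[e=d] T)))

Subexpression sizes:
  S → 3
  T → 4
  (S ⋈[e=d] T) → 2
  σ[u='p']((S ⋈[e=d] T)) → 1
  γ[u; MAX(e)→g](σ[u='p']((S ⋈[e=d] T))) → 1

|E| = 1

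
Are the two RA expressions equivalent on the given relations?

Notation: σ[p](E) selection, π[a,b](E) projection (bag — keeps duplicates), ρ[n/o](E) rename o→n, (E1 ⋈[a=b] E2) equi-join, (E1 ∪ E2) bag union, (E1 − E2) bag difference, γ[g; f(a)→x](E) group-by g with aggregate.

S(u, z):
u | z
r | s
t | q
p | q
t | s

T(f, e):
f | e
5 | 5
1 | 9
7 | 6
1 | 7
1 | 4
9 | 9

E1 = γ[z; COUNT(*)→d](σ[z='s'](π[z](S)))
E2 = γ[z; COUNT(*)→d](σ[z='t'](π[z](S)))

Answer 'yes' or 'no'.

E1 row counts bottom-up:
  S → 4
  π[z](S) → 4
  σ[z='s'](π[z](S)) → 2
  γ[z; COUNT(*)→d](σ[z='s'](π[z](S))) → 1
E2 row counts bottom-up:
  S → 4
  π[z](S) → 4
  σ[z='t'](π[z](S)) → 0
  γ[z; COUNT(*)→d](σ[z='t'](π[z](S))) → 0

E1 result:
z | d
s | 2
E2 result:
z | d
(0 rows)
Witness: ('s', 2) appears 1× in E1 but 0× in E2.

no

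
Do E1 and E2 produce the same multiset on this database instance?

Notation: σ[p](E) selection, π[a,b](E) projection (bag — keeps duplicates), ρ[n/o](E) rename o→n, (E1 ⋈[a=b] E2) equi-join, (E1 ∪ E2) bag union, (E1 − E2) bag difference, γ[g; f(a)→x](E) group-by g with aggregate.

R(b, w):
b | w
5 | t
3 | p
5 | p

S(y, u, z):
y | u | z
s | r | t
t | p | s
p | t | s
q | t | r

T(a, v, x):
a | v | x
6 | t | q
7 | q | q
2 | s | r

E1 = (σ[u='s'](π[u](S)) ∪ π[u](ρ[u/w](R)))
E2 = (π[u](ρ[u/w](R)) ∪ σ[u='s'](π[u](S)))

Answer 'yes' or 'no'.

E1 subexpression sizes:
  S → 4
  π[u](S) → 4
  σ[u='s'](π[u](S)) → 0
  R → 3
  ρ[u/w](R) → 3
  π[u](ρ[u/w](R)) → 3
  (σ[u='s'](π[u](S)) ∪ π[u](ρ[u/w](R))) → 3
E2 subexpression sizes:
  R → 3
  ρ[u/w](R) → 3
  π[u](ρ[u/w](R)) → 3
  S → 4
  π[u](S) → 4
  σ[u='s'](π[u](S)) → 0
  (π[u](ρ[u/w](R)) ∪ σ[u='s'](π[u](S))) → 3

E1 and E2 produce the same multiset:
u
p
p
t

yes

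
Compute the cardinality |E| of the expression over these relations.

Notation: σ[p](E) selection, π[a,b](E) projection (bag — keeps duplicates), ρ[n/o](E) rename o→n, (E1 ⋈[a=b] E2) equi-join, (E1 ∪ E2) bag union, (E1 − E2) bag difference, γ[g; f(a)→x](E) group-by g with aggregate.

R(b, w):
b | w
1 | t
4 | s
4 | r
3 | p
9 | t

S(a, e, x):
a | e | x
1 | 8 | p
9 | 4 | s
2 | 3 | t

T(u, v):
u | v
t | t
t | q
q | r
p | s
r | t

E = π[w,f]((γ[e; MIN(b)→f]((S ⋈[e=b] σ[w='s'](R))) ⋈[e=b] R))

Row counts bottom-up:
  S → 3
  R → 5
  σ[w='s'](R) → 1
  (S ⋈[e=b] σ[w='s'](R)) → 1
  γ[e; MIN(b)→f]((S ⋈[e=b] σ[w='s'](R))) → 1
  R → 5
  (γ[e; MIN(b)→f]((S ⋈[e=b] σ[w='s'](R))) ⋈[e=b] R) → 2
  π[w,f]((γ[e; MIN(b)→f]((S ⋈[e=b] σ[w='s'](R))) ⋈[e=b] R)) → 2

|E| = 2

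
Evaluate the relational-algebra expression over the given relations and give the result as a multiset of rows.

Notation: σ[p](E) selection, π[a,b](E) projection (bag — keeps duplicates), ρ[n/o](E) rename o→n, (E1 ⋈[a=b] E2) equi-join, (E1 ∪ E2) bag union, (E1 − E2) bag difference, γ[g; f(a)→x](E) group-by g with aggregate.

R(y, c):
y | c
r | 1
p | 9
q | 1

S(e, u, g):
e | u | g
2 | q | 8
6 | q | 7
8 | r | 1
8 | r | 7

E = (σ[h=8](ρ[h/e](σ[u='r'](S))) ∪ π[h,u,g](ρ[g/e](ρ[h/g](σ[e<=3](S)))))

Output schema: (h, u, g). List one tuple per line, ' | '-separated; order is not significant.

Per-node cardinality:
  S → 4
  σ[u='r'](S) → 2
  ρ[h/e](σ[u='r'](S)) → 2
  σ[h=8](ρ[h/e](σ[u='r'](S))) → 2
  S → 4
  σ[e<=3](S) → 1
  ρ[h/g](σ[e<=3](S)) → 1
  ρ[g/e](ρ[h/g](σ[e<=3](S))) → 1
  π[h,u,g](ρ[g/e](ρ[h/g](σ[e<=3](S)))) → 1
  (σ[h=8](ρ[h/e](σ[u='r'](S))) ∪ π[h,u,g](ρ[g/e](ρ[h/g](σ[e<=3](S))))) → 3

== RESULT ==
h | u | g
8 | q | 2
8 | r | 1
8 | r | 7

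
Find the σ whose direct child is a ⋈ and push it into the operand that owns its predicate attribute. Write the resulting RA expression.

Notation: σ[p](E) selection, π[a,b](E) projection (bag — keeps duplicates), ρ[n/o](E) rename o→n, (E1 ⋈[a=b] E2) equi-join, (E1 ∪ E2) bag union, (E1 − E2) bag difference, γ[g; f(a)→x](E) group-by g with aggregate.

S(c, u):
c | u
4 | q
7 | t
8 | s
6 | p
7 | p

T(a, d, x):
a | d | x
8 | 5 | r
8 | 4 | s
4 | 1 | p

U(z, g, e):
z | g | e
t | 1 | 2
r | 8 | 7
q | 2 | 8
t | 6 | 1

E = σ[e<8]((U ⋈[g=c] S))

σ filters on e, owned by the left side.
E' = (σ[e<8](U) ⋈[g=c] S)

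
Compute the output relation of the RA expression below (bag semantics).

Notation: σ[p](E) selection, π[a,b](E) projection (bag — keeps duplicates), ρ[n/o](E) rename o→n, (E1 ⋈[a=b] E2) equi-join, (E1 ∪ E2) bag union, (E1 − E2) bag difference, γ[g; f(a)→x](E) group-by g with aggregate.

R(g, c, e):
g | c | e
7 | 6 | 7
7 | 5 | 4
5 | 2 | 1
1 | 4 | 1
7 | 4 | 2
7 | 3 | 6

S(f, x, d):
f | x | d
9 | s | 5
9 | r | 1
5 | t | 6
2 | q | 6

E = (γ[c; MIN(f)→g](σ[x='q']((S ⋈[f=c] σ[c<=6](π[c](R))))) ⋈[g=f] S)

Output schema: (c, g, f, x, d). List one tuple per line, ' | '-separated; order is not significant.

Stepwise |·|:
  S → 4
  R → 6
  π[c](R) → 6
  σ[c<=6](π[c](R)) → 6
  (S ⋈[f=c] σ[c<=6](π[c](R))) → 2
  σ[x='q']((S ⋈[f=c] σ[c<=6](π[c](R)))) → 1
  γ[c; MIN(f)→g](σ[x='q']((S ⋈[f=c] σ[c<=6](π[c](R))))) → 1
  S → 4
  (γ[c; MIN(f)→g](σ[x='q']((S ⋈[f=c] σ[c<=6](π[c](R))))) ⋈[g=f] S) → 1

== RESULT ==
c | g | f | x | d
2 | 2 | 2 | q | 6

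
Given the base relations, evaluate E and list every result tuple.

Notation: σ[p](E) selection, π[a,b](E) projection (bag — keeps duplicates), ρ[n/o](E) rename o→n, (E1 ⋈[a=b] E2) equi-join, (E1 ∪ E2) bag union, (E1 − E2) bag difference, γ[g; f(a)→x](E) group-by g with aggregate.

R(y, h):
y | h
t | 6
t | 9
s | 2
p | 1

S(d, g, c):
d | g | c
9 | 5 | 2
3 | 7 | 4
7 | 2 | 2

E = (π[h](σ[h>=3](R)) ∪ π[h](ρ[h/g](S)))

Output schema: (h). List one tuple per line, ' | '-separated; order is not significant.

Per-node cardinality:
  R → 4
  σ[h>=3](R) → 2
  π[h](σ[h>=3](R)) → 2
  S → 3
  ρ[h/g](S) → 3
  π[h](ρ[h/g](S)) → 3
  (π[h](σ[h>=3](R)) ∪ π[h](ρ[h/g](S))) → 5

== RESULT ==
h
2
5
6
7
9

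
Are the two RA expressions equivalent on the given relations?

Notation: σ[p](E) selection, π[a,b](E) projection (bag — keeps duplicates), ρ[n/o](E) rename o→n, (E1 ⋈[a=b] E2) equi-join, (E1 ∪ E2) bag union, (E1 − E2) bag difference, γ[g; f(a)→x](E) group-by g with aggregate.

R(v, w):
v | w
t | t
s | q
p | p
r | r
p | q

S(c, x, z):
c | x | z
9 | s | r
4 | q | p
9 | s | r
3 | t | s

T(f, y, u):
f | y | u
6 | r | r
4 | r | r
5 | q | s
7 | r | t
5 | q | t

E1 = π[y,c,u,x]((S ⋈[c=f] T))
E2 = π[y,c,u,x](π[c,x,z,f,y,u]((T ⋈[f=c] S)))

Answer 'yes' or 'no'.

E1 subexpression sizes:
  S → 4
  T → 5
  (S ⋈[c=f] T) → 1
  π[y,c,u,x]((S ⋈[c=f] T)) → 1
E2 subexpression sizes:
  T → 5
  S → 4
  (T ⋈[f=c] S) → 1
  π[c,x,z,f,y,u]((T ⋈[f=c] S)) → 1
  π[y,c,u,x](π[c,x,z,f,y,u]((T ⋈[f=c] S))) → 1

E1 and E2 produce the same multiset:
y | c | u | x
r | 4 | r | q

yes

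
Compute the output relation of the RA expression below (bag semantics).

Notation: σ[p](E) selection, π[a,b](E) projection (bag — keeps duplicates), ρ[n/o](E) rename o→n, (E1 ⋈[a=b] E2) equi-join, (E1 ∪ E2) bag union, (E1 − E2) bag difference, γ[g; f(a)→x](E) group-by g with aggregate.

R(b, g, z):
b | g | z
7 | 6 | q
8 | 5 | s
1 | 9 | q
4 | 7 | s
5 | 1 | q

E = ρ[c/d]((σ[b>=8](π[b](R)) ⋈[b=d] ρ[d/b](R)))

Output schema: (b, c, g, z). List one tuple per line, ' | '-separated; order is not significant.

Row counts bottom-up:
  R → 5
  π[b](R) → 5
  σ[b>=8](π[b](R)) → 1
  R → 5
  ρ[d/b](R) → 5
  (σ[b>=8](π[b](R)) ⋈[b=d] ρ[d/b](R)) → 1
  ρ[c/d]((σ[b>=8](π[b](R)) ⋈[b=d] ρ[d/b](R))) → 1

== RESULT ==
b | c | g | z
8 | 8 | 5 | s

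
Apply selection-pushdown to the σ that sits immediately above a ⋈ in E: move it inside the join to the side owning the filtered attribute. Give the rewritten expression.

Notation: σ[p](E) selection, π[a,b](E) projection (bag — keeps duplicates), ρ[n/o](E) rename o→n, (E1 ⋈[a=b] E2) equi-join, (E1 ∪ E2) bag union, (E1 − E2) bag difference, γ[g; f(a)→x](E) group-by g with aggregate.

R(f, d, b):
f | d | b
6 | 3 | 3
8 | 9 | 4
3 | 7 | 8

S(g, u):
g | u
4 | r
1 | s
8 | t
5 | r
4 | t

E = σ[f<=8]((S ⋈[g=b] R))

σ filters on f, owned by the right side.
E' = (S ⋈[g=b] σ[f<=8](R))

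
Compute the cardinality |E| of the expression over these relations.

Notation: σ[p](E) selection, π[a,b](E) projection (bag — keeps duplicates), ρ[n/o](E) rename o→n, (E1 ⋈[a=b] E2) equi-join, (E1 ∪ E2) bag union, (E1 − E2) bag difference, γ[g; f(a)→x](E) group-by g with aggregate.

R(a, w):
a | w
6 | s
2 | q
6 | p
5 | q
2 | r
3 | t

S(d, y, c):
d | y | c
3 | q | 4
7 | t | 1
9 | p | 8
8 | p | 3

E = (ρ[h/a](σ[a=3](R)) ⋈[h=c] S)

Row counts bottom-up:
  R → 6
  σ[a=3](R) → 1
  ρ[h/a](σ[a=3](R)) → 1
  S → 4
  (ρ[h/a](σ[a=3](R)) ⋈[h=c] S) → 1

|E| = 1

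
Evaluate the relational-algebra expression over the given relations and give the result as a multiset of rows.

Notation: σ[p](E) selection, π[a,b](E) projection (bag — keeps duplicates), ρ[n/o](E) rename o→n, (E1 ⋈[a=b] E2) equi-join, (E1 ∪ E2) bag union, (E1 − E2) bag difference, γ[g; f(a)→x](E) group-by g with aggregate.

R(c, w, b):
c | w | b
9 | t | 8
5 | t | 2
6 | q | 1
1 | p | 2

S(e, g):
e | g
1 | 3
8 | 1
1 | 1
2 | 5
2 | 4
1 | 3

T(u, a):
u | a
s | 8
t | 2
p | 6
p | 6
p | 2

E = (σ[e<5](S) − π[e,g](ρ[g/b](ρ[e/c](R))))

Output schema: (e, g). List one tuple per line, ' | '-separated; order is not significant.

Stepwise |·|:
  S → 6
  σ[e<5](S) → 5
  R → 4
  ρ[e/c](R) → 4
  ρ[g/b](ρ[e/c](R)) → 4
  π[e,g](ρ[g/b](ρ[e/c](R))) → 4
  (σ[e<5](S) − π[e,g](ρ[g/b](ρ[e/c](R)))) → 5

== RESULT ==
e | g
1 | 1
1 | 3
1 | 3
2 | 4
2 | 5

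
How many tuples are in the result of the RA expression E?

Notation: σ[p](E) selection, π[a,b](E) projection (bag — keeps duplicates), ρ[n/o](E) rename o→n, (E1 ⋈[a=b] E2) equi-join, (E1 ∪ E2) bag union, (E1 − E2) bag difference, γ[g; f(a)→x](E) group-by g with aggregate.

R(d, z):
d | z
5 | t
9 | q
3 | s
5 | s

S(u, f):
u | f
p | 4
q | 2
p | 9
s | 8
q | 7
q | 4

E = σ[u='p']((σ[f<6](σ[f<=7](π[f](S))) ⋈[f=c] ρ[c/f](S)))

Subexpression sizes:
  S → 6
  π[f](S) → 6
  σ[f<=7](π[f](S)) → 4
  σ[f<6](σ[f<=7](π[f](S))) → 3
  S → 6
  ρ[c/f](S) → 6
  (σ[f<6](σ[f<=7](π[f](S))) ⋈[f=c] ρ[c/f](S)) → 5
  σ[u='p']((σ[f<6](σ[f<=7](π[f](S))) ⋈[f=c] ρ[c/f](S))) → 2

|E| = 2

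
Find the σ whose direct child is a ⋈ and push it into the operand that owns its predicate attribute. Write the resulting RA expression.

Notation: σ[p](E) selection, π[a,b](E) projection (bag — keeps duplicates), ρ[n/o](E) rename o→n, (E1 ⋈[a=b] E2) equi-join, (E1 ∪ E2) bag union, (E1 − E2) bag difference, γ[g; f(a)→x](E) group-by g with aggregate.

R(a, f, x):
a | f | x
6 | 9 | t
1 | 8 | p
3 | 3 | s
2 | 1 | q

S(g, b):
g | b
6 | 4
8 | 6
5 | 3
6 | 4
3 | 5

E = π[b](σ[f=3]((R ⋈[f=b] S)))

σ filters on f, owned by the left side.
E' = π[b]((σ[f=3](R) ⋈[f=b] S))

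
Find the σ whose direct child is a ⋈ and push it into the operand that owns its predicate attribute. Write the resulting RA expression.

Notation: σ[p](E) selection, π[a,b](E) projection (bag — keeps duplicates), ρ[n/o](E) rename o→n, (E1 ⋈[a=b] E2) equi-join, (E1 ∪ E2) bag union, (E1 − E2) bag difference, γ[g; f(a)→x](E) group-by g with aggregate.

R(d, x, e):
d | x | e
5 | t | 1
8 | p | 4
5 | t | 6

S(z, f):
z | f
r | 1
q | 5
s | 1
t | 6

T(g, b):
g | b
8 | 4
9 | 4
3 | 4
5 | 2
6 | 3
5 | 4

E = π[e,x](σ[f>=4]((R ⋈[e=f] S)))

σ filters on f, owned by the right side.
E' = π[e,x]((R ⋈[e=f] σ[f>=4](S)))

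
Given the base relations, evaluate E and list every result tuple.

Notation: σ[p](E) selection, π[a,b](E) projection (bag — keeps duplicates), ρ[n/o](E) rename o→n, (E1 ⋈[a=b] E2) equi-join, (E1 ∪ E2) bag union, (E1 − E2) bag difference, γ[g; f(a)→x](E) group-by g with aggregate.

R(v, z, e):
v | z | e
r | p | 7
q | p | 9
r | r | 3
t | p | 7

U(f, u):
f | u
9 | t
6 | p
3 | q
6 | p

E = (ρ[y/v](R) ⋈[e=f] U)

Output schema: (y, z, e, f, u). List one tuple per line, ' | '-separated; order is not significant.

Per-node cardinality:
  R → 4
  ρ[y/v](R) → 4
  U → 4
  (ρ[y/v](R) ⋈[e=f] U) → 2

== RESULT ==
y | z | e | f | u
q | p | 9 | 9 | t
r | r | 3 | 3 | q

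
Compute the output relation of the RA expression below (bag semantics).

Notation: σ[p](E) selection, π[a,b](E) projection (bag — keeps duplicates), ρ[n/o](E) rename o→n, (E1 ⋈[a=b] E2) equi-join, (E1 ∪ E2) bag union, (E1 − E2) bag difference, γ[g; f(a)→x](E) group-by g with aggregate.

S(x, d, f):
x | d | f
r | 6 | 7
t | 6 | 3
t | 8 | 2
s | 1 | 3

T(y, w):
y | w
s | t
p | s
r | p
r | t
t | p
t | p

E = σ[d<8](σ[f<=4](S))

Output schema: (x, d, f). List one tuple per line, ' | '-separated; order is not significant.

Row counts bottom-up:
  S → 4
  σ[f<=4](S) → 3
  σ[d<8](σ[f<=4](S)) → 2

== RESULT ==
x | d | f
s | 1 | 3
t | 6 | 3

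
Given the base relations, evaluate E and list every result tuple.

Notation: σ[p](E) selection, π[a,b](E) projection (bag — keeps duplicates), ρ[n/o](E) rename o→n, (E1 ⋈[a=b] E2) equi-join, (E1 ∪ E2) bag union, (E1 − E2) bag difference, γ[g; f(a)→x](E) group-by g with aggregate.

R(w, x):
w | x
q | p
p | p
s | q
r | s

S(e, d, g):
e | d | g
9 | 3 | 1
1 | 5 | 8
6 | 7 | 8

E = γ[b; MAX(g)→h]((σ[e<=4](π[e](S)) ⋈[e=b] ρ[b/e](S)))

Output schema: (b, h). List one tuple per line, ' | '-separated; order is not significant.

Row counts bottom-up:
  S → 3
  π[e](S) → 3
  σ[e<=4](π[e](S)) → 1
  S → 3
  ρ[b/e](S) → 3
  (σ[e<=4](π[e](S)) ⋈[e=b] ρ[b/e](S)) → 1
  γ[b; MAX(g)→h]((σ[e<=4](π[e](S)) ⋈[e=b] ρ[b/e](S))) → 1

== RESULT ==
b | h
1 | 8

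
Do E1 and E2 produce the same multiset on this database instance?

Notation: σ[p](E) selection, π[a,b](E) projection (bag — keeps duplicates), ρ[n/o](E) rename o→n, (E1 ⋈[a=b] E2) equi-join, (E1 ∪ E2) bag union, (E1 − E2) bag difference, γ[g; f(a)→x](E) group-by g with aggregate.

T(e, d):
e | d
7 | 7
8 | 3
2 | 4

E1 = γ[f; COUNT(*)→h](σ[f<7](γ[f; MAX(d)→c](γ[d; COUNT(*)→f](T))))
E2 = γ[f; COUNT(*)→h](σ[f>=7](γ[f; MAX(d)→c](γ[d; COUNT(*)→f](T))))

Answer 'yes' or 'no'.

E1 stepwise |·|:
  T → 3
  γ[d; COUNT(*)→f](T) → 3
  γ[f; MAX(d)→c](γ[d; COUNT(*)→f](T)) → 1
  σ[f<7](γ[f; MAX(d)→c](γ[d; COUNT(*)→f](T))) → 1
  γ[f; COUNT(*)→h](σ[f<7](γ[f; MAX(d)→c](γ[d; COUNT(*)→f](T)))) → 1
E2 stepwise |·|:
  T → 3
  γ[d; COUNT(*)→f](T) → 3
  γ[f; MAX(d)→c](γ[d; COUNT(*)→f](T)) → 1
  σ[f>=7](γ[f; MAX(d)→c](γ[d; COUNT(*)→f](T))) → 0
  γ[f; COUNT(*)→h](σ[f>=7](γ[f; MAX(d)→c](γ[d; COUNT(*)→f](T)))) → 0

E1 result:
f | h
1 | 1
E2 result:
f | h
(0 rows)
Witness: (1, 1) appears 1× in E1 but 0× in E2.

no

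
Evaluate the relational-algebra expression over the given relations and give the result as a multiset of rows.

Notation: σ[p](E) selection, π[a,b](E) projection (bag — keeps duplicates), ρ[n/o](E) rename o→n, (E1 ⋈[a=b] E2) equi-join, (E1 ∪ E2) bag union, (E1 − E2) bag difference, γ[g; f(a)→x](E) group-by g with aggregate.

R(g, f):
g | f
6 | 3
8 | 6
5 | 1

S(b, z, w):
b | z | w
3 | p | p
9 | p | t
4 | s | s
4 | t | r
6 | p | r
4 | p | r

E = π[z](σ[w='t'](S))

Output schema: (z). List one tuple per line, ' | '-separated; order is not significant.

Row counts bottom-up:
  S → 6
  σ[w='t'](S) → 1
  π[z](σ[w='t'](S)) → 1

== RESULT ==
z
p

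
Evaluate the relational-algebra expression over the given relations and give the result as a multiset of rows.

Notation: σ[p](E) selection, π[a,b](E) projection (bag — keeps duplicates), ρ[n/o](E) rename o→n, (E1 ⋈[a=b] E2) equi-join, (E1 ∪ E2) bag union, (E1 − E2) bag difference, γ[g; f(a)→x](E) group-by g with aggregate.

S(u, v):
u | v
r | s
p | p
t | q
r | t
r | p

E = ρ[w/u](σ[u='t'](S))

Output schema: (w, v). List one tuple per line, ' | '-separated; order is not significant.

Stepwise |·|:
  S → 5
  σ[u='t'](S) → 1
  ρ[w/u](σ[u='t'](S)) → 1

== RESULT ==
w | v
t | q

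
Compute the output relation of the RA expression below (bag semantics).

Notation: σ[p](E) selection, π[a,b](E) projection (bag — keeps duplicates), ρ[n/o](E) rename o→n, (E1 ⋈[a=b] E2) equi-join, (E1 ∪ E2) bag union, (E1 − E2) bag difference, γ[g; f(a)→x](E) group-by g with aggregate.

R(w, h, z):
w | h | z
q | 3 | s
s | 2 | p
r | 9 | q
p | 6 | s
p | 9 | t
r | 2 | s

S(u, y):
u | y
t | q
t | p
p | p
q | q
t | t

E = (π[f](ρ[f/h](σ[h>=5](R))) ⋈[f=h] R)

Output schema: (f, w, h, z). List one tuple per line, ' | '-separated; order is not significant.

Row counts bottom-up:
  R → 6
  σ[h>=5](R) → 3
  ρ[f/h](σ[h>=5](R)) → 3
  π[f](ρ[f/h](σ[h>=5](R))) → 3
  R → 6
  (π[f](ρ[f/h](σ[h>=5](R))) ⋈[f=h] R) → 5

== RESULT ==
f | w | h | z
6 | p | 6 | s
9 | p | 9 | t
9 | p | 9 | t
9 | r | 9 | q
9 | r | 9 | q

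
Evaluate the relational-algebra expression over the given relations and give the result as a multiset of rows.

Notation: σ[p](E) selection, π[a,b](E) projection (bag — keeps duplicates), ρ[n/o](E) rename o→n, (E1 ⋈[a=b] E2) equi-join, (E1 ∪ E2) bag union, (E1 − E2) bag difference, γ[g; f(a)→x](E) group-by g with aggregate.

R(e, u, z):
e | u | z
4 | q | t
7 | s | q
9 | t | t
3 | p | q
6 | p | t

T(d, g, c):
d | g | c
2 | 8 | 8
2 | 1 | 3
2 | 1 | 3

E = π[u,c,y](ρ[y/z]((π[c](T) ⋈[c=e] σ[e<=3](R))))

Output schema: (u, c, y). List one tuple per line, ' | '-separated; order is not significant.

Per-node cardinality:
  T → 3
  π[c](T) → 3
  R → 5
  σ[e<=3](R) → 1
  (π[c](T) ⋈[c=e] σ[e<=3](R)) → 2
  ρ[y/z]((π[c](T) ⋈[c=e] σ[e<=3](R))) → 2
  π[u,c,y](ρ[y/z]((π[c](T) ⋈[c=e] σ[e<=3](R)))) → 2

== RESULT ==
u | c | y
p | 3 | q
p | 3 | q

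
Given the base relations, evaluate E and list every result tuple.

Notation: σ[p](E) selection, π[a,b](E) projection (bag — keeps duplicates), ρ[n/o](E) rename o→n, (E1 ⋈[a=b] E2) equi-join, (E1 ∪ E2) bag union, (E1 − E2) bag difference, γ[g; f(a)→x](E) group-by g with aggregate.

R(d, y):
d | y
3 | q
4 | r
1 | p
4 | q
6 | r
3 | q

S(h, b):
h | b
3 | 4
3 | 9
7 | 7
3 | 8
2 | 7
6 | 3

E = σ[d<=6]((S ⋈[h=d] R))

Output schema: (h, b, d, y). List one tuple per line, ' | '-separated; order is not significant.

Per-node cardinality:
  S → 6
  R → 6
  (S ⋈[h=d] R) → 7
  σ[d<=6]((S ⋈[h=d] R)) → 7

== RESULT ==
h | b | d | y
3 | 4 | 3 | q
3 | 4 | 3 | q
3 | 8 | 3 | q
3 | 8 | 3 | q
3 | 9 | 3 | q
3 | 9 | 3 | q
6 | 3 | 6 | r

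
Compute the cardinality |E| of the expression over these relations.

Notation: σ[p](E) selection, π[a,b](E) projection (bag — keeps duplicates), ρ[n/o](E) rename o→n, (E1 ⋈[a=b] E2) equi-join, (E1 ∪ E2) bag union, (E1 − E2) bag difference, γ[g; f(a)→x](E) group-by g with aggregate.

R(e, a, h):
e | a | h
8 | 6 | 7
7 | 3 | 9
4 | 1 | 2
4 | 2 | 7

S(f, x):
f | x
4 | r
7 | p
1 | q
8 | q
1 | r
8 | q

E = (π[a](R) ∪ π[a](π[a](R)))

Stepwise |·|:
  R → 4
  π[a](R) → 4
  R → 4
  π[a](R) → 4
  π[a](π[a](R)) → 4
  (π[a](R) ∪ π[a](π[a](R))) → 8

|E| = 8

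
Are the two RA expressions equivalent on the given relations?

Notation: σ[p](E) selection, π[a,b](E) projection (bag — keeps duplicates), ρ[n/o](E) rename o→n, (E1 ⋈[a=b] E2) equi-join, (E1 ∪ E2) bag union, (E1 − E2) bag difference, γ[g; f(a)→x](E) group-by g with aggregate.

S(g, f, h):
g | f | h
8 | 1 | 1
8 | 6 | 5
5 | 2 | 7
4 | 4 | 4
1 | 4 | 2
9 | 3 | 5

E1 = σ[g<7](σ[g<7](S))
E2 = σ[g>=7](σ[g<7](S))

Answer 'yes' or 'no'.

E1 subexpression sizes:
  S → 6
  σ[g<7](S) → 3
  σ[g<7](σ[g<7](S)) → 3
E2 subexpression sizes:
  S → 6
  σ[g<7](S) → 3
  σ[g>=7](σ[g<7](S)) → 0

E1 result:
g | f | h
1 | 4 | 2
4 | 4 | 4
5 | 2 | 7
E2 result:
g | f | h
(0 rows)
Witness: (4, 4, 4) appears 1× in E1 but 0× in E2.

no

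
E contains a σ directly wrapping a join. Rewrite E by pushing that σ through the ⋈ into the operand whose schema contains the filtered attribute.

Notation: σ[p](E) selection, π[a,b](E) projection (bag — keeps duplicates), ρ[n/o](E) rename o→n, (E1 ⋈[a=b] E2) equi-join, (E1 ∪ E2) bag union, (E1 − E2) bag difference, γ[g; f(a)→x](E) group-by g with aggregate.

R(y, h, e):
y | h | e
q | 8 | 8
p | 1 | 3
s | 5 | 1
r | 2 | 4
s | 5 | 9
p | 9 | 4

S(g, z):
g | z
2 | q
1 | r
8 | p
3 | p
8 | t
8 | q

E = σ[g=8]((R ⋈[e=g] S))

σ filters on g, owned by the right side.
E' = (R ⋈[e=g] σ[g=8](S))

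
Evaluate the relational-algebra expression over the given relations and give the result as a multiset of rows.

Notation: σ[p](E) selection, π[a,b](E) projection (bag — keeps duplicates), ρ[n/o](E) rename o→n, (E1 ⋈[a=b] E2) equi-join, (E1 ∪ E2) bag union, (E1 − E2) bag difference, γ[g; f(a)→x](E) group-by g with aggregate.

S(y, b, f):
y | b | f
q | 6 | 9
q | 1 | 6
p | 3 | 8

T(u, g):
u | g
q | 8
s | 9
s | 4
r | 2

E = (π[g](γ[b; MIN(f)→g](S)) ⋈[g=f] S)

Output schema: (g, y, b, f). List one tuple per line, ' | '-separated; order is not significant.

Per-node cardinality:
  S → 3
  γ[b; MIN(f)→g](S) → 3
  π[g](γ[b; MIN(f)→g](S)) → 3
  S → 3
  (π[g](γ[b; MIN(f)→g](S)) ⋈[g=f] S) → 3

== RESULT ==
g | y | b | f
6 | q | 1 | 6
8 | p | 3 | 8
9 | q | 6 | 9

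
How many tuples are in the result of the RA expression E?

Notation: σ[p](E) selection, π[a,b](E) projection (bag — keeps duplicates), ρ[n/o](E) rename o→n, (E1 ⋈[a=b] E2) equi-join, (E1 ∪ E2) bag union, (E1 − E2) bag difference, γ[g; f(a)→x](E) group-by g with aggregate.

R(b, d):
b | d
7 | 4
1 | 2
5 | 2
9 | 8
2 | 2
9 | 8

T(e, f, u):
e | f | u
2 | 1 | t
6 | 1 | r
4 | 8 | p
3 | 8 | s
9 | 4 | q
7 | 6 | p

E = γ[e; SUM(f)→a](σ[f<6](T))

Per-node cardinality:
  T → 6
  σ[f<6](T) → 3
  γ[e; SUM(f)→a](σ[f<6](T)) → 3

|E| = 3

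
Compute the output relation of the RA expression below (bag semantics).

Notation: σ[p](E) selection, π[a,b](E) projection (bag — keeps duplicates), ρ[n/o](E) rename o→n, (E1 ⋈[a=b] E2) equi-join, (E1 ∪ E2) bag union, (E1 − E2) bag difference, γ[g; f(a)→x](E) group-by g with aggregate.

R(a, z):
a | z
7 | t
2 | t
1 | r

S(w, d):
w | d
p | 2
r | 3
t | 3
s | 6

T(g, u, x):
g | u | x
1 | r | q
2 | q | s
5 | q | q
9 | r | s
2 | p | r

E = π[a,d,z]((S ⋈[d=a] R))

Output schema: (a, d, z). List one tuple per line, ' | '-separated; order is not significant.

Subexpression sizes:
  S → 4
  R → 3
  (S ⋈[d=a] R) → 1
  π[a,d,z]((S ⋈[d=a] R)) → 1

== RESULT ==
a | d | z
2 | 2 | t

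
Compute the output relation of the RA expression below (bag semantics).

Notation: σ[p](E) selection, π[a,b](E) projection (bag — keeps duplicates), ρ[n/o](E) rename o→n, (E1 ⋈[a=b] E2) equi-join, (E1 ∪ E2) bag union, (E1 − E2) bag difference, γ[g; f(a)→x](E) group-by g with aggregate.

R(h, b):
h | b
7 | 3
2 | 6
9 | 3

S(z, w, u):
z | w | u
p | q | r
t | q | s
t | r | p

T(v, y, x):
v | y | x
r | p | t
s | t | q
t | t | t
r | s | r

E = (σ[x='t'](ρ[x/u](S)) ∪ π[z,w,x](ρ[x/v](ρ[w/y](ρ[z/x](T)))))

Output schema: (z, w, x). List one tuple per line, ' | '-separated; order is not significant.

Per-node cardinality:
  S → 3
  ρ[x/u](S) → 3
  σ[x='t'](ρ[x/u](S)) → 0
  T → 4
  ρ[z/x](T) → 4
  ρ[w/y](ρ[z/x](T)) → 4
  ρ[x/v](ρ[w/y](ρ[z/x](T))) → 4
  π[z,w,x](ρ[x/v](ρ[w/y](ρ[z/x](T)))) → 4
  (σ[x='t'](ρ[x/u](S)) ∪ π[z,w,x](ρ[x/v](ρ[w/y](ρ[z/x](T))))) → 4

== RESULT ==
z | w | x
q | t | s
r | s | r
t | p | r
t | t | t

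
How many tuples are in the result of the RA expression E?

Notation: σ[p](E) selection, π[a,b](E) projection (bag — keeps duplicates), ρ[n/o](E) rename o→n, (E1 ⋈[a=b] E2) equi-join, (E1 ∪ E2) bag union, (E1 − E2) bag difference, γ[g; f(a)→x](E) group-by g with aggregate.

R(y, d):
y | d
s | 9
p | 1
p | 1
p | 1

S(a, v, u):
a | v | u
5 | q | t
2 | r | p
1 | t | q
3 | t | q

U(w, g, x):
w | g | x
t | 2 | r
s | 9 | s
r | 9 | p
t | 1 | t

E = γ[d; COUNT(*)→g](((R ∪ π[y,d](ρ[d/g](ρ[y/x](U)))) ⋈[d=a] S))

Row counts bottom-up:
  R → 4
  U → 4
  ρ[y/x](U) → 4
  ρ[d/g](ρ[y/x](U)) → 4
  π[y,d](ρ[d/g](ρ[y/x](U))) → 4
  (R ∪ π[y,d](ρ[d/g](ρ[y/x](U)))) → 8
  S → 4
  ((R ∪ π[y,d](ρ[d/g](ρ[y/x](U)))) ⋈[d=a] S) → 5
  γ[d; COUNT(*)→g](((R ∪ π[y,d](ρ[d/g](ρ[y/x](U)))) ⋈[d=a] S)) → 2

|E| = 2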